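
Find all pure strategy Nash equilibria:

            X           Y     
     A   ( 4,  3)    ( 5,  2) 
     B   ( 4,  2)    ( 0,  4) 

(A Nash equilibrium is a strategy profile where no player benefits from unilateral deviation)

Nash equilibrium: (A, X)

Work:
Best responses:
  P1 vs X: payoffs [4, 4] → best response A/B (payoff 4)
  P1 vs Y: payoffs [5, 0] → best response A (payoff 5)
  P2 vs A: payoffs [3, 2] → best response X (payoff 3)
  P2 vs B: payoffs [2, 4] → best response Y (payoff 4)
Mutual best responses: (A,X) → Nash equilibria.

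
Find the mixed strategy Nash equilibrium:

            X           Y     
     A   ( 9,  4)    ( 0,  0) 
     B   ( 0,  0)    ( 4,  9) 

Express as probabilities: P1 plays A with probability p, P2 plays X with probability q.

p = 0.6923, q = 0.3077

Work:
Find probabilities that make opponent indifferent:
P2 chooses q to make P1 indifferent between A and B
P1 chooses p to make P2 indifferent between X and Y
Mixed NE: P1 plays (A: 0.6923, B: 0.3077), P2 plays (X: 0.3077, Y: 0.6923)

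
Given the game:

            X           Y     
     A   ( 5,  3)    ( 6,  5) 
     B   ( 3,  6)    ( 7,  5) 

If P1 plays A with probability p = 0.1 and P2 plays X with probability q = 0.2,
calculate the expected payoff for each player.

E[P1] = 6.16, E[P2] = 5.14

Work:
E[P1] = p·q·π₁(A,X) + p·(1-q)·π₁(A,Y) + (1-p)·q·π₁(B,X) + (1-p)·(1-q)·π₁(B,Y)
= 0.1·0.2·5 + 0.1·0.8·6 + 0.9·0.2·3 + 0.9·0.8·7
= 6.16

E[P2] = 5.14 (similar calculation)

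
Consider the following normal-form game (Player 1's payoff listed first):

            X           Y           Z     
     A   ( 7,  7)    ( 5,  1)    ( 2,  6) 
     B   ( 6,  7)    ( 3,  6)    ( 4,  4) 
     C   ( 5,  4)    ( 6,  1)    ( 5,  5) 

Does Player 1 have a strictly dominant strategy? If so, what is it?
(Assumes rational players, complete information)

No strictly dominant strategy exists for Player 1

Work:
A strategy strictly dominates another if it gives a strictly higher payoff against every opponent action. Compare each pair of P1's strategies column-by-column:
  A vs B: [7 vs 6, 5 vs 3, 2 vs 4] → A does not strictly dominate B (column Z: 2 ≤ 4)
  A vs C: [7 vs 5, 5 vs 6, 2 vs 5] → A does not strictly dominate C (column Y: 5 ≤ 6)
  B vs A: [6 vs 7, 3 vs 5, 4 vs 2] → B does not strictly dominate A (column X: 6 ≤ 7)
  B vs C: [6 vs 5, 3 vs 6, 4 vs 5] → B does not strictly dominate C (column Y: 3 ≤ 6)
  C vs A: [5 vs 7, 6 vs 5, 5 vs 2] → C does not strictly dominate A (column X: 5 ≤ 7)
  C vs B: [5 vs 6, 6 vs 3, 5 vs 4] → C does not strictly dominate B (column X: 5 ≤ 6)
No single strategy strictly dominates all others → no strictly dominant strategy.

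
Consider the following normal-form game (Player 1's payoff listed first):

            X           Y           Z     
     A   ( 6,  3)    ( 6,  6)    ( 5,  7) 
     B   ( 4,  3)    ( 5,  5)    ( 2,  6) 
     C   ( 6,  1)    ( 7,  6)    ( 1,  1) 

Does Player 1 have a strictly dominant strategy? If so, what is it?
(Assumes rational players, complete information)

No strictly dominant strategy exists for Player 1

Work:
A strategy strictly dominates another if it gives a strictly higher payoff against every opponent action. Compare each pair of P1's strategies column-by-column:
  A vs B: [6 vs 4, 6 vs 5, 5 vs 2] → A strictly dominates B
  A vs C: [6 vs 6, 6 vs 7, 5 vs 1] → A does not strictly dominate C (column X: 6 ≤ 6)
  B vs A: [4 vs 6, 5 vs 6, 2 vs 5] → B does not strictly dominate A (column X: 4 ≤ 6)
  B vs C: [4 vs 6, 5 vs 7, 2 vs 1] → B does not strictly dominate C (column X: 4 ≤ 6)
  C vs A: [6 vs 6, 7 vs 6, 1 vs 5] → C does not strictly dominate A (column X: 6 ≤ 6)
  C vs B: [6 vs 4, 7 vs 5, 1 vs 2] → C does not strictly dominate B (column Z: 1 ≤ 2)
No single strategy strictly dominates all others → no strictly dominant strategy.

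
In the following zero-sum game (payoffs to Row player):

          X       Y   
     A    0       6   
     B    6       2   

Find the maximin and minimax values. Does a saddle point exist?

Maximin = 2, Minimax = 6, Saddle: False

Work:
Row minimums: [0, 2] → maximin = 2
Column maximums: [6, 6] → minimax = 6
No saddle point (maximin ≠ minimax). Mixed strategy needed.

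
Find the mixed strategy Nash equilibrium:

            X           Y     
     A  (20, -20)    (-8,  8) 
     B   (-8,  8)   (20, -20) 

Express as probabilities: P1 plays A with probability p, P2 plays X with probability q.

p = 0.5, q = 0.5

Work:
Find probabilities that make opponent indifferent:
P2 chooses q to make P1 indifferent between A and B
P1 chooses p to make P2 indifferent between X and Y
Mixed NE: P1 plays (A: 0.5, B: 0.5), P2 plays (X: 0.5, Y: 0.5)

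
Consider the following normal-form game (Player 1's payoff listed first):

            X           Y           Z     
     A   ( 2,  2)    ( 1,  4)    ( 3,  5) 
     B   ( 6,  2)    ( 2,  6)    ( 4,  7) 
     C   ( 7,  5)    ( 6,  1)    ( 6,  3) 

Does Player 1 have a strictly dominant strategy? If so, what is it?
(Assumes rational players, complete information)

Yes, Player 1's strictly dominant strategy is C

Work:
A strategy strictly dominates another if it gives a strictly higher payoff against every opponent action. Compare each pair of P1's strategies column-by-column:
  A vs B: [2 vs 6, 1 vs 2, 3 vs 4] → A does not strictly dominate B (column X: 2 ≤ 6)
  A vs C: [2 vs 7, 1 vs 6, 3 vs 6] → A does not strictly dominate C (column X: 2 ≤ 7)
  B vs A: [6 vs 2, 2 vs 1, 4 vs 3] → B strictly dominates A
  B vs C: [6 vs 7, 2 vs 6, 4 vs 6] → B does not strictly dominate C (column X: 6 ≤ 7)
  C vs A: [7 vs 2, 6 vs 1, 6 vs 3] → C strictly dominates A
  C vs B: [7 vs 6, 6 vs 2, 6 vs 4] → C strictly dominates B
C strictly dominates every other strategy → strictly dominant.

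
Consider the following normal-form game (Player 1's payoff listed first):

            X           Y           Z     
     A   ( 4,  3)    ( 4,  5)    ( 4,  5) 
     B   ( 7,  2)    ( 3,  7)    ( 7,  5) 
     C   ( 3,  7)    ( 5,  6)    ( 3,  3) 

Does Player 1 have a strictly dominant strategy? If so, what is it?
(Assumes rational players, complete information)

No strictly dominant strategy exists for Player 1

Work:
A strategy strictly dominates another if it gives a strictly higher payoff against every opponent action. Compare each pair of P1's strategies column-by-column:
  A vs B: [4 vs 7, 4 vs 3, 4 vs 7] → A does not strictly dominate B (column X: 4 ≤ 7)
  A vs C: [4 vs 3, 4 vs 5, 4 vs 3] → A does not strictly dominate C (column Y: 4 ≤ 5)
  B vs A: [7 vs 4, 3 vs 4, 7 vs 4] → B does not strictly dominate A (column Y: 3 ≤ 4)
  B vs C: [7 vs 3, 3 vs 5, 7 vs 3] → B does not strictly dominate C (column Y: 3 ≤ 5)
  C vs A: [3 vs 4, 5 vs 4, 3 vs 4] → C does not strictly dominate A (column X: 3 ≤ 4)
  C vs B: [3 vs 7, 5 vs 3, 3 vs 7] → C does not strictly dominate B (column X: 3 ≤ 7)
No single strategy strictly dominates all others → no strictly dominant strategy.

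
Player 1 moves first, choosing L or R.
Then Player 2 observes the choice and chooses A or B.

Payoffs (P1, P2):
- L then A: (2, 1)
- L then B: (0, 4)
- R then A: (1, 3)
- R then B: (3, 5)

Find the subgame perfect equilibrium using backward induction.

P1 plays R, P2 plays B after L and B after R; Payoff (3, 5)

Work:
Backward induction:
After L: P2 chooses B → P1 gets 0
After R: P2 chooses B → P1 gets 3
P1 chooses R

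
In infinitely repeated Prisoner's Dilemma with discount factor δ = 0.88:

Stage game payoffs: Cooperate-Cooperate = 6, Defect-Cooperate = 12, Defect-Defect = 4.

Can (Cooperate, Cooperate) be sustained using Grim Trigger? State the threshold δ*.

δ* = 0.75; since δ = 0.88 ≥ 0.75, cooperation can be sustained

Work:
For Grim Trigger:
Cooperate forever: 6/(1-δ)
Defect then punished: 12 + 4·δ/(1-δ)
Need: 6/(1-δ) ≥ 12 + 4·δ/(1-δ)
Solving: δ ≥ (T-R)/(T-P) = (12-6)/(12-4) = 0.75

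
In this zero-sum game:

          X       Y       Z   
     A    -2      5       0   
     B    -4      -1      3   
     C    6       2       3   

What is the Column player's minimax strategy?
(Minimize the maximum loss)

Column should play Z, value = 3

Work:
Column player minimizes Row's maximum payoff:
Column X: max payoff to Row = 6
Column Y: max payoff to Row = 5
Column Z: max payoff to Row = 3
Minimum is 3, achieved by column Z.
Minimax strategy: Z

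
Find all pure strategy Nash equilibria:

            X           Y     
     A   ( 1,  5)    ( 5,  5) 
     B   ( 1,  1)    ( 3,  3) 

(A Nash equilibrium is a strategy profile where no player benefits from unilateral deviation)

Nash equilibrium: (A, X), (A, Y)

Work:
Best responses:
  P1 vs X: payoffs [1, 1] → best response A/B (payoff 1)
  P1 vs Y: payoffs [5, 3] → best response A (payoff 5)
  P2 vs A: payoffs [5, 5] → best response X/Y (payoff 5)
  P2 vs B: payoffs [1, 3] → best response Y (payoff 3)
Mutual best responses: (A,X), (A,Y) → Nash equilibria.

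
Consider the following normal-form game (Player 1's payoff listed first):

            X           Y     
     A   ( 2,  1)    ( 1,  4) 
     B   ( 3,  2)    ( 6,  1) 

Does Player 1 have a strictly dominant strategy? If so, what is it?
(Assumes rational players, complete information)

Yes, Player 1's strictly dominant strategy is B

Work:
A strategy strictly dominates another if it gives a strictly higher payoff against every opponent action. Compare each pair of P1's strategies column-by-column:
  A vs B: [2 vs 3, 1 vs 6] → A does not strictly dominate B (column X: 2 ≤ 3)
  B vs A: [3 vs 2, 6 vs 1] → B strictly dominates A
B strictly dominates every other strategy → strictly dominant.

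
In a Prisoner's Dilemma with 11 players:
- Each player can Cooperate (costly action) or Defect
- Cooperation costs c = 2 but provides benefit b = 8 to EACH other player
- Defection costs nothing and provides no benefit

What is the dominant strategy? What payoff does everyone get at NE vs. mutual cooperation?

Dominant: Defect; NE payoff = 0; Coop payoff = 78

Work:
Defect dominates (saves cost c = 2, benefit to others is external)
NE: All defect → everyone gets 0
If all cooperate: each receives (10)×8 - 2 = 78
Social dilemma: 78 > 0 but NE gives 0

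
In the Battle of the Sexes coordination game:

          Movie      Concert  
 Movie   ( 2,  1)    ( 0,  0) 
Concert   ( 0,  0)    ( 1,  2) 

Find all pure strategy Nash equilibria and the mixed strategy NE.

Pure NE: (Movie, Movie) and (Concert, Concert); Mixed NE: p = 0.6667, q = 0.3333

Work:
Check pure NE:
(Movie, Movie): (2, 1) - no unilateral deviation beneficial
(Concert, Concert): (1, 2) - no unilateral deviation beneficial
Mixed NE: P1 plays Movie with p = 0.6667, P2 plays Movie with q = 0.3333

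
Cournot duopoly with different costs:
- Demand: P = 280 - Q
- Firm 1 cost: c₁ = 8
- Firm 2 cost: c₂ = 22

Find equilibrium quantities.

q₁* = 95.33, q₂* = 81.33

Work:
Reaction: q₁ = (280 - 8 - q₂)/2
Reaction: q₂ = (280 - 22 - q₁)/2
Solve simultaneously:
q₁* = (280 - 2×8 + 22)/3 = 95.33
q₂* = (280 - 2×22 + 8)/3 = 81.33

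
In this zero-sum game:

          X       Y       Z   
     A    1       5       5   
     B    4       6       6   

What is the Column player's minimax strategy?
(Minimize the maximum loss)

Column should play X, value = 4

Work:
Column player minimizes Row's maximum payoff:
Column X: max payoff to Row = 4
Column Y: max payoff to Row = 6
Column Z: max payoff to Row = 6
Minimum is 4, achieved by column X.
Minimax strategy: X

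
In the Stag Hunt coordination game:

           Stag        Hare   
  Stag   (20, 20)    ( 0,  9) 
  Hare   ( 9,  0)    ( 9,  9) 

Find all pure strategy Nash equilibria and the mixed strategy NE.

Pure NE: (Stag, Stag) and (Hare, Hare); Mixed NE: p = 0.45, q = 0.45

Work:
Check pure NE:
(Stag, Stag): (20, 20) - no unilateral deviation beneficial
(Hare, Hare): (9, 9) - no unilateral deviation beneficial
Mixed NE: P1 plays Stag with p = 0.45, P2 plays Stag with q = 0.45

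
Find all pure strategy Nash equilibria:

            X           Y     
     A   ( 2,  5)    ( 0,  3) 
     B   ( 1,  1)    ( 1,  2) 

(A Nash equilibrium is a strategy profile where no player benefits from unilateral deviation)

Nash equilibrium: (A, X), (B, Y)

Work:
Best responses:
  P1 vs X: payoffs [2, 1] → best response A (payoff 2)
  P1 vs Y: payoffs [0, 1] → best response B (payoff 1)
  P2 vs A: payoffs [5, 3] → best response X (payoff 5)
  P2 vs B: payoffs [1, 2] → best response Y (payoff 2)
Mutual best responses: (A,X), (B,Y) → Nash equilibria.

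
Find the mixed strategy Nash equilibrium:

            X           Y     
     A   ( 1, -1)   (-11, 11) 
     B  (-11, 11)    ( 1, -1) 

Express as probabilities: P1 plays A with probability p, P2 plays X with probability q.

p = 0.5, q = 0.5

Work:
Find probabilities that make opponent indifferent:
P2 chooses q to make P1 indifferent between A and B
P1 chooses p to make P2 indifferent between X and Y
Mixed NE: P1 plays (A: 0.5, B: 0.5), P2 plays (X: 0.5, Y: 0.5)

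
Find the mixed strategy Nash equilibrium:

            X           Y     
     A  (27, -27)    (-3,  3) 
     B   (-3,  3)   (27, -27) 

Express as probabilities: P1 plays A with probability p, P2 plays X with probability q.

p = 0.5, q = 0.5

Work:
Find probabilities that make opponent indifferent:
P2 chooses q to make P1 indifferent between A and B
P1 chooses p to make P2 indifferent between X and Y
Mixed NE: P1 plays (A: 0.5, B: 0.5), P2 plays (X: 0.5, Y: 0.5)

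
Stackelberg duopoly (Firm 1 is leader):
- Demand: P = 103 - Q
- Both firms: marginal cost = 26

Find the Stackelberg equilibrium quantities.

q₁* (leader) = 38.5, q₂* (follower) = 19.25

Work:
Follower's reaction: q₂ = (a - c - q₁)/2
Leader substitutes: π₁ = q₁·(a - q₁ - (a-c-q₁)/2 - c)
FOC: q₁* = (103 - 26)/2 = 38.50
Then: q₂* = (103 - 26 - 38.5)/2 = 19.25
Leader has first-mover advantage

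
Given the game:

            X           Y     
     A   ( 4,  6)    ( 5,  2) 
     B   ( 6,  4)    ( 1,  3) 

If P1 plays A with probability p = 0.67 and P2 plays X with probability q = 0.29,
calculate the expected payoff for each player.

E[P1] = 3.9642, E[P2] = 3.2029

Work:
E[P1] = p·q·π₁(A,X) + p·(1-q)·π₁(A,Y) + (1-p)·q·π₁(B,X) + (1-p)·(1-q)·π₁(B,Y)
= 0.67·0.29·4 + 0.67·0.71·5 + 0.33·0.29·6 + 0.33·0.71·1
= 3.9642

E[P2] = 3.2029 (similar calculation)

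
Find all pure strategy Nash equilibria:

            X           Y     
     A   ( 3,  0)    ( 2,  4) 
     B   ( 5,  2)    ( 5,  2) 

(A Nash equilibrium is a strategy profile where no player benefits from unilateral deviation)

Nash equilibrium: (B, X), (B, Y)

Work:
Best responses:
  P1 vs X: payoffs [3, 5] → best response B (payoff 5)
  P1 vs Y: payoffs [2, 5] → best response B (payoff 5)
  P2 vs A: payoffs [0, 4] → best response Y (payoff 4)
  P2 vs B: payoffs [2, 2] → best response X/Y (payoff 2)
Mutual best responses: (B,X), (B,Y) → Nash equilibria.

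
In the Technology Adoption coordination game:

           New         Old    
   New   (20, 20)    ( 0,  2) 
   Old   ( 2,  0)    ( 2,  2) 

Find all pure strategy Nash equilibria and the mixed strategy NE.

Pure NE: (New, New) and (Old, Old); Mixed NE: p = 0.1, q = 0.1

Work:
Check pure NE:
(New, New): (20, 20) - no unilateral deviation beneficial
(Old, Old): (2, 2) - no unilateral deviation beneficial
Mixed NE: P1 plays New with p = 0.1, P2 plays New with q = 0.1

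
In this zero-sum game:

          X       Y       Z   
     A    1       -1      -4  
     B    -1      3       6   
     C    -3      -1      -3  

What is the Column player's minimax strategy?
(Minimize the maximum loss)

Column should play X, value = 1

Work:
Column player minimizes Row's maximum payoff:
Column X: max payoff to Row = 1
Column Y: max payoff to Row = 3
Column Z: max payoff to Row = 6
Minimum is 1, achieved by column X.
Minimax strategy: X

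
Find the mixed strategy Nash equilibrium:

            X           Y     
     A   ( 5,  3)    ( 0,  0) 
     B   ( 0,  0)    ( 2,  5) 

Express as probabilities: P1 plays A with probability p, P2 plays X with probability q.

p = 0.625, q = 0.2857

Work:
Find probabilities that make opponent indifferent:
P2 chooses q to make P1 indifferent between A and B
P1 chooses p to make P2 indifferent between X and Y
Mixed NE: P1 plays (A: 0.625, B: 0.375), P2 plays (X: 0.2857, Y: 0.7143)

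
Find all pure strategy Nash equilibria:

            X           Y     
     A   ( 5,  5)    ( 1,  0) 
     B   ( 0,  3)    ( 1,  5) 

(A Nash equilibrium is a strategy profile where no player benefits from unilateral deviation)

Nash equilibrium: (A, X), (B, Y)

Work:
Best responses:
  P1 vs X: payoffs [5, 0] → best response A (payoff 5)
  P1 vs Y: payoffs [1, 1] → best response A/B (payoff 1)
  P2 vs A: payoffs [5, 0] → best response X (payoff 5)
  P2 vs B: payoffs [3, 5] → best response Y (payoff 5)
Mutual best responses: (A,X), (B,Y) → Nash equilibria.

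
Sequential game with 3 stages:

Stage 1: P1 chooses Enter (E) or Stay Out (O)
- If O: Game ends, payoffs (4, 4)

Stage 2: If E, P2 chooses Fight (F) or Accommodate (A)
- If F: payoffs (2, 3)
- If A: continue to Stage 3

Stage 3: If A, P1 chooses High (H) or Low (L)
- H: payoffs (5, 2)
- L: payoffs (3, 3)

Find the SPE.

SPE: (O, F, H); Outcome (4, 4)

Work:
Stage 3: P1 chooses H (5 vs 3)
Stage 2: P2: F->3, A->2 (anticipating H). Choose F
Stage 1: P1: O->4, E->2 (anticipating F, H). Choose O
SPE path: O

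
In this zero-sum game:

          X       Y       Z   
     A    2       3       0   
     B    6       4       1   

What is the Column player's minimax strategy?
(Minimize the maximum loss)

Column should play Z, value = 1

Work:
Column player minimizes Row's maximum payoff:
Column X: max payoff to Row = 6
Column Y: max payoff to Row = 4
Column Z: max payoff to Row = 1
Minimum is 1, achieved by column Z.
Minimax strategy: Z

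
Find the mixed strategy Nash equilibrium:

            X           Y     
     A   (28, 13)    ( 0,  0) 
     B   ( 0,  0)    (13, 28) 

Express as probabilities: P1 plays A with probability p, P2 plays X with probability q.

p = 0.6829, q = 0.3171

Work:
Find probabilities that make opponent indifferent:
P2 chooses q to make P1 indifferent between A and B
P1 chooses p to make P2 indifferent between X and Y
Mixed NE: P1 plays (A: 0.6829, B: 0.3171), P2 plays (X: 0.3171, Y: 0.6829)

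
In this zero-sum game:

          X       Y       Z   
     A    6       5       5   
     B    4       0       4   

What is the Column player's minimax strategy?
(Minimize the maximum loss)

Column should play Y or Z (all achieve the minimum), value = 5

Work:
Column player minimizes Row's maximum payoff:
Column X: max payoff to Row = 6
Column Y: max payoff to Row = 5
Column Z: max payoff to Row = 5
Minimum is 5, achieved by columns Y, Z (tied).
Each of Y or Z is a minimax strategy.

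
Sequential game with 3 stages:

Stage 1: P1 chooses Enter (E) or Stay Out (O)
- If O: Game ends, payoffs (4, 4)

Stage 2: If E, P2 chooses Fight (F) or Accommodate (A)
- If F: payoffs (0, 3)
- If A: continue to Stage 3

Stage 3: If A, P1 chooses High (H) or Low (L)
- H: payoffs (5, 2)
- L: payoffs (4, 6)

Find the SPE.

SPE: (O, F, H); Outcome (4, 4)

Work:
Stage 3: P1 chooses H (5 vs 4)
Stage 2: P2: F->3, A->2 (anticipating H). Choose F
Stage 1: P1: O->4, E->0 (anticipating F, H). Choose O
SPE path: O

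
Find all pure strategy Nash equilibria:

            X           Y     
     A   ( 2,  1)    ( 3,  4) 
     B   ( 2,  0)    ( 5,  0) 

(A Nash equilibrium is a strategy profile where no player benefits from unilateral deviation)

Nash equilibrium: (B, X), (B, Y)

Work:
Best responses:
  P1 vs X: payoffs [2, 2] → best response A/B (payoff 2)
  P1 vs Y: payoffs [3, 5] → best response B (payoff 5)
  P2 vs A: payoffs [1, 4] → best response Y (payoff 4)
  P2 vs B: payoffs [0, 0] → best response X/Y (payoff 0)
Mutual best responses: (B,X), (B,Y) → Nash equilibria.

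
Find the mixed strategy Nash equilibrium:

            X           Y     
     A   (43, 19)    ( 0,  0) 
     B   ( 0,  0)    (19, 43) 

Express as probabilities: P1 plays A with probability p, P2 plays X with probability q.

p = 0.6935, q = 0.3065

Work:
Find probabilities that make opponent indifferent:
P2 chooses q to make P1 indifferent between A and B
P1 chooses p to make P2 indifferent between X and Y
Mixed NE: P1 plays (A: 0.6935, B: 0.3065), P2 plays (X: 0.3065, Y: 0.6935)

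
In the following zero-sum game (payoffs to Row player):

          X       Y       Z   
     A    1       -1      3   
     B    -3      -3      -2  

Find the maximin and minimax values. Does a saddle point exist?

Maximin = -1, Minimax = -1, Saddle: True

Work:
Row minimums: [-1, -3] → maximin = -1
Column maximums: [1, -1, 3] → minimax = -1
Saddle point exists! Game value = -1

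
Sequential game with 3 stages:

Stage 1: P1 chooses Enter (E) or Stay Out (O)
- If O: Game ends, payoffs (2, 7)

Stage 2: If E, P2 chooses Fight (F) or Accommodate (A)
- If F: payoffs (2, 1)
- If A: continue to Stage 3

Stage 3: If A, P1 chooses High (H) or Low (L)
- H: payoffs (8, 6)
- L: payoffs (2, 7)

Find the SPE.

SPE: (E, A, H); Outcome (8, 6)

Work:
Stage 3: P1 chooses H (8 vs 2)
Stage 2: P2: F->1, A->6 (anticipating H). Choose A
Stage 1: P1: O->2, E->8 (anticipating A, H). Choose E
SPE path: E -> A -> H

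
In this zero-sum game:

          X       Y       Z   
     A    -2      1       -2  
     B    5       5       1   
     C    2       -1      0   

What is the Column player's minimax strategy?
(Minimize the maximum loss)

Column should play Z, value = 1

Work:
Column player minimizes Row's maximum payoff:
Column X: max payoff to Row = 5
Column Y: max payoff to Row = 5
Column Z: max payoff to Row = 1
Minimum is 1, achieved by column Z.
Minimax strategy: Z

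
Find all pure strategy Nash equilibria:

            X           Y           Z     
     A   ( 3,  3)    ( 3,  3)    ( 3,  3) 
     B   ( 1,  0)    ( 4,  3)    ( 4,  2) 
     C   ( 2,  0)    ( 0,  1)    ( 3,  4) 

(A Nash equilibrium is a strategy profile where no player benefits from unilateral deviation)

Nash equilibrium: (A, X), (B, Y)

Work:
Best responses:
  P1 vs X: payoffs [3, 1, 2] → best response A (payoff 3)
  P1 vs Y: payoffs [3, 4, 0] → best response B (payoff 4)
  P1 vs Z: payoffs [3, 4, 3] → best response B (payoff 4)
  P2 vs A: payoffs [3, 3, 3] → best response X/Y/Z (payoff 3)
  P2 vs B: payoffs [0, 3, 2] → best response Y (payoff 3)
  P2 vs C: payoffs [0, 1, 4] → best response Z (payoff 4)
Mutual best responses: (A,X), (B,Y) → Nash equilibria.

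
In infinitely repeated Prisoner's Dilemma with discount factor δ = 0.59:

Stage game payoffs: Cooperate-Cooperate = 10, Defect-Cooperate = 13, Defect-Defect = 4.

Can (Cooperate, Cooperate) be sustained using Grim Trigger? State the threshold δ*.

δ* = 0.3333; since δ = 0.59 ≥ 0.3333, cooperation can be sustained

Work:
For Grim Trigger:
Cooperate forever: 10/(1-δ)
Defect then punished: 13 + 4·δ/(1-δ)
Need: 10/(1-δ) ≥ 13 + 4·δ/(1-δ)
Solving: δ ≥ (T-R)/(T-P) = (13-10)/(13-4) = 0.3333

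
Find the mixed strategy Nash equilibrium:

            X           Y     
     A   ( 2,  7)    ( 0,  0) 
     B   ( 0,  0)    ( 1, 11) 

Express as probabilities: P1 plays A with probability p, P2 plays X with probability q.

p = 0.6111, q = 0.3333

Work:
Find probabilities that make opponent indifferent:
P2 chooses q to make P1 indifferent between A and B
P1 chooses p to make P2 indifferent between X and Y
Mixed NE: P1 plays (A: 0.6111, B: 0.3889), P2 plays (X: 0.3333, Y: 0.6667)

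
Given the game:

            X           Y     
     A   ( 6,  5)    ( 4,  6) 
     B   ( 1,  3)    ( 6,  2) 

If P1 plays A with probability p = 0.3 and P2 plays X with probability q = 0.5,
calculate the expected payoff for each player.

E[P1] = 3.95, E[P2] = 3.4

Work:
E[P1] = p·q·π₁(A,X) + p·(1-q)·π₁(A,Y) + (1-p)·q·π₁(B,X) + (1-p)·(1-q)·π₁(B,Y)
= 0.3·0.5·6 + 0.3·0.5·4 + 0.7·0.5·1 + 0.7·0.5·6
= 3.95

E[P2] = 3.4 (similar calculation)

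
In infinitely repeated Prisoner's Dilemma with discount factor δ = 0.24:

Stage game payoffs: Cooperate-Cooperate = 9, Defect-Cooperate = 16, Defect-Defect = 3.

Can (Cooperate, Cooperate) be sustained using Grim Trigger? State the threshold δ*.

δ* = 0.5385; since δ = 0.24 < 0.5385, cooperation cannot be sustained

Work:
For Grim Trigger:
Cooperate forever: 9/(1-δ)
Defect then punished: 16 + 3·δ/(1-δ)
Need: 9/(1-δ) ≥ 16 + 3·δ/(1-δ)
Solving: δ ≥ (T-R)/(T-P) = (16-9)/(16-3) = 0.5385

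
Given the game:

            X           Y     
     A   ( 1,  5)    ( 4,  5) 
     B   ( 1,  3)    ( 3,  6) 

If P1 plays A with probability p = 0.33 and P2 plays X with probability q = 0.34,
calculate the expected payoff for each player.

E[P1] = 2.5378, E[P2] = 4.9866

Work:
E[P1] = p·q·π₁(A,X) + p·(1-q)·π₁(A,Y) + (1-p)·q·π₁(B,X) + (1-p)·(1-q)·π₁(B,Y)
= 0.33·0.34·1 + 0.33·0.66·4 + 0.67·0.34·1 + 0.67·0.66·3
= 2.5378

E[P2] = 4.9866 (similar calculation)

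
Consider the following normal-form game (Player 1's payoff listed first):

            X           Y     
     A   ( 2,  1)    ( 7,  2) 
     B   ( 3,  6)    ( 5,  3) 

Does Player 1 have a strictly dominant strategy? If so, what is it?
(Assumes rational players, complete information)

No strictly dominant strategy exists for Player 1

Work:
A strategy strictly dominates another if it gives a strictly higher payoff against every opponent action. Compare each pair of P1's strategies column-by-column:
  A vs B: [2 vs 3, 7 vs 5] → A does not strictly dominate B (column X: 2 ≤ 3)
  B vs A: [3 vs 2, 5 vs 7] → B does not strictly dominate A (column Y: 5 ≤ 7)
No single strategy strictly dominates all others → no strictly dominant strategy.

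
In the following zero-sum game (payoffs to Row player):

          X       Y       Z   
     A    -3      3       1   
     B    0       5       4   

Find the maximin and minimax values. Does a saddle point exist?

Maximin = 0, Minimax = 0, Saddle: True

Work:
Row minimums: [-3, 0] → maximin = 0
Column maximums: [0, 5, 4] → minimax = 0
Saddle point exists! Game value = 0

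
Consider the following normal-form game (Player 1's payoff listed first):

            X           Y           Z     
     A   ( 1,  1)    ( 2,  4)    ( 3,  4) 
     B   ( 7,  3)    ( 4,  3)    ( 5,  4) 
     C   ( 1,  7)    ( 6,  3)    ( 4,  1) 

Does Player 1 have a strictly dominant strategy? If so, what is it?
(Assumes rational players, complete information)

No strictly dominant strategy exists for Player 1

Work:
A strategy strictly dominates another if it gives a strictly higher payoff against every opponent action. Compare each pair of P1's strategies column-by-column:
  A vs B: [1 vs 7, 2 vs 4, 3 vs 5] → A does not strictly dominate B (column X: 1 ≤ 7)
  A vs C: [1 vs 1, 2 vs 6, 3 vs 4] → A does not strictly dominate C (column X: 1 ≤ 1)
  B vs A: [7 vs 1, 4 vs 2, 5 vs 3] → B strictly dominates A
  B vs C: [7 vs 1, 4 vs 6, 5 vs 4] → B does not strictly dominate C (column Y: 4 ≤ 6)
  C vs A: [1 vs 1, 6 vs 2, 4 vs 3] → C does not strictly dominate A (column X: 1 ≤ 1)
  C vs B: [1 vs 7, 6 vs 4, 4 vs 5] → C does not strictly dominate B (column X: 1 ≤ 7)
No single strategy strictly dominates all others → no strictly dominant strategy.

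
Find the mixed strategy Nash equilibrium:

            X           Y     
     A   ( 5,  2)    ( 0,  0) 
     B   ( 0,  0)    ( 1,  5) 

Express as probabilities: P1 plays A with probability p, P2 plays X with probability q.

p = 0.7143, q = 0.1667

Work:
Find probabilities that make opponent indifferent:
P2 chooses q to make P1 indifferent between A and B
P1 chooses p to make P2 indifferent between X and Y
Mixed NE: P1 plays (A: 0.7143, B: 0.2857), P2 plays (X: 0.1667, Y: 0.8333)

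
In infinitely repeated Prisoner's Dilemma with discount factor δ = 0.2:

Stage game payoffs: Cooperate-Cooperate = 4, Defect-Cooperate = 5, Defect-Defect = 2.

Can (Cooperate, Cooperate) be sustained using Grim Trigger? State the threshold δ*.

δ* = 0.3333; since δ = 0.2 < 0.3333, cooperation cannot be sustained

Work:
For Grim Trigger:
Cooperate forever: 4/(1-δ)
Defect then punished: 5 + 2·δ/(1-δ)
Need: 4/(1-δ) ≥ 5 + 2·δ/(1-δ)
Solving: δ ≥ (T-R)/(T-P) = (5-4)/(5-2) = 0.3333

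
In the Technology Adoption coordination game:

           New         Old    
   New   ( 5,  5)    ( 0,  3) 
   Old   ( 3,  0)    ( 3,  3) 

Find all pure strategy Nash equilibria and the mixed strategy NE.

Pure NE: (New, New) and (Old, Old); Mixed NE: p = 0.6, q = 0.6

Work:
Check pure NE:
(New, New): (5, 5) - no unilateral deviation beneficial
(Old, Old): (3, 3) - no unilateral deviation beneficial
Mixed NE: P1 plays New with p = 0.6, P2 plays New with q = 0.6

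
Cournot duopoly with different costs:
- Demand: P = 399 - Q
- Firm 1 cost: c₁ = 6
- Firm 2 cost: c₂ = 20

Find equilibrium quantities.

q₁* = 135.67, q₂* = 121.67

Work:
Reaction: q₁ = (399 - 6 - q₂)/2
Reaction: q₂ = (399 - 20 - q₁)/2
Solve simultaneously:
q₁* = (399 - 2×6 + 20)/3 = 135.67
q₂* = (399 - 2×20 + 6)/3 = 121.67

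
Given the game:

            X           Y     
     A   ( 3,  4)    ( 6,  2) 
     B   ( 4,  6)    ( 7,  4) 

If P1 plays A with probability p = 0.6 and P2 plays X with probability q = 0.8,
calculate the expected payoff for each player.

E[P1] = 4.0, E[P2] = 4.4

Work:
E[P1] = p·q·π₁(A,X) + p·(1-q)·π₁(A,Y) + (1-p)·q·π₁(B,X) + (1-p)·(1-q)·π₁(B,Y)
= 0.6·0.8·3 + 0.6·0.2·6 + 0.4·0.8·4 + 0.4·0.2·7
= 4.0

E[P2] = 4.4 (similar calculation)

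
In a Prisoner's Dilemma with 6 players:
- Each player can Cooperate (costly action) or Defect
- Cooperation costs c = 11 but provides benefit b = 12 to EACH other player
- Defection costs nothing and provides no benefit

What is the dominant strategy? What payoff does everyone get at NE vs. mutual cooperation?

Dominant: Defect; NE payoff = 0; Coop payoff = 49

Work:
Defect dominates (saves cost c = 11, benefit to others is external)
NE: All defect → everyone gets 0
If all cooperate: each receives (5)×12 - 11 = 49
Social dilemma: 49 > 0 but NE gives 0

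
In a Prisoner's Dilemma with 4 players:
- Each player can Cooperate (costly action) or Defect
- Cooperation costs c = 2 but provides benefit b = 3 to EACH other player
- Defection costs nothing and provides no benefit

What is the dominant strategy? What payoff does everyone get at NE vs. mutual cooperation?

Dominant: Defect; NE payoff = 0; Coop payoff = 7

Work:
Defect dominates (saves cost c = 2, benefit to others is external)
NE: All defect → everyone gets 0
If all cooperate: each receives (3)×3 - 2 = 7
Social dilemma: 7 > 0 but NE gives 0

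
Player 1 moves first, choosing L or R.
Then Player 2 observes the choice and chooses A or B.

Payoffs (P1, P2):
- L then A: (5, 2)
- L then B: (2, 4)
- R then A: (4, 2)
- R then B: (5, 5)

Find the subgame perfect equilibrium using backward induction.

P1 plays R, P2 plays B after L and B after R; Payoff (5, 5)

Work:
Backward induction:
After L: P2 chooses B → P1 gets 2
After R: P2 chooses B → P1 gets 5
P1 chooses R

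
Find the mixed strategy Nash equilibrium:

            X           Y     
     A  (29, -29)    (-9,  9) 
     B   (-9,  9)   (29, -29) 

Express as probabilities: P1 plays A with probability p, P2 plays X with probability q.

p = 0.5, q = 0.5

Work:
Find probabilities that make opponent indifferent:
P2 chooses q to make P1 indifferent between A and B
P1 chooses p to make P2 indifferent between X and Y
Mixed NE: P1 plays (A: 0.5, B: 0.5), P2 plays (X: 0.5, Y: 0.5)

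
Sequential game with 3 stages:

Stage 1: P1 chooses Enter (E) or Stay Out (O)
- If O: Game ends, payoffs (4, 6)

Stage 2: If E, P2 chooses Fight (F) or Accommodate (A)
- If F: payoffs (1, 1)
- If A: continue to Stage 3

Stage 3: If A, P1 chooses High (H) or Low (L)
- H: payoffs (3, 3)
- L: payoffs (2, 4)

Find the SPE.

SPE: (O, A, H); Outcome (4, 6)

Work:
Stage 3: P1 chooses H (3 vs 2)
Stage 2: P2: F->1, A->3 (anticipating H). Choose A
Stage 1: P1: O->4, E->3 (anticipating A, H). Choose O
SPE path: O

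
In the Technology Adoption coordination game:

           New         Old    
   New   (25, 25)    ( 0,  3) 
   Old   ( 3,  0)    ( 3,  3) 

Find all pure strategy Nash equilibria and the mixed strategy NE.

Pure NE: (New, New) and (Old, Old); Mixed NE: p = 0.12, q = 0.12

Work:
Check pure NE:
(New, New): (25, 25) - no unilateral deviation beneficial
(Old, Old): (3, 3) - no unilateral deviation beneficial
Mixed NE: P1 plays New with p = 0.12, P2 plays New with q = 0.12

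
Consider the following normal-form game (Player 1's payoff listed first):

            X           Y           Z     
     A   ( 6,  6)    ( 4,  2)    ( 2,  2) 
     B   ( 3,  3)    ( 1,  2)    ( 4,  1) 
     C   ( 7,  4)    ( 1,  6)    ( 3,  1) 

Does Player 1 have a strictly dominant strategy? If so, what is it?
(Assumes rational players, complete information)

No strictly dominant strategy exists for Player 1

Work:
A strategy strictly dominates another if it gives a strictly higher payoff against every opponent action. Compare each pair of P1's strategies column-by-column:
  A vs B: [6 vs 3, 4 vs 1, 2 vs 4] → A does not strictly dominate B (column Z: 2 ≤ 4)
  A vs C: [6 vs 7, 4 vs 1, 2 vs 3] → A does not strictly dominate C (column X: 6 ≤ 7)
  B vs A: [3 vs 6, 1 vs 4, 4 vs 2] → B does not strictly dominate A (column X: 3 ≤ 6)
  B vs C: [3 vs 7, 1 vs 1, 4 vs 3] → B does not strictly dominate C (column X: 3 ≤ 7)
  C vs A: [7 vs 6, 1 vs 4, 3 vs 2] → C does not strictly dominate A (column Y: 1 ≤ 4)
  C vs B: [7 vs 3, 1 vs 1, 3 vs 4] → C does not strictly dominate B (column Y: 1 ≤ 1)
No single strategy strictly dominates all others → no strictly dominant strategy.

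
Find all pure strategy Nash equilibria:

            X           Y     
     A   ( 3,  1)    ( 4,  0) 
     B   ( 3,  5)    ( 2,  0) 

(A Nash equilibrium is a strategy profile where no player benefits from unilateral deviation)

Nash equilibrium: (A, X), (B, X)

Work:
Best responses:
  P1 vs X: payoffs [3, 3] → best response A/B (payoff 3)
  P1 vs Y: payoffs [4, 2] → best response A (payoff 4)
  P2 vs A: payoffs [1, 0] → best response X (payoff 1)
  P2 vs B: payoffs [5, 0] → best response X (payoff 5)
Mutual best responses: (A,X), (B,X) → Nash equilibria.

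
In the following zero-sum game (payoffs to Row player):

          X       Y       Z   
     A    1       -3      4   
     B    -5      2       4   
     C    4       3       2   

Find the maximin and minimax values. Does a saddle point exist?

Maximin = 2, Minimax = 3, Saddle: False

Work:
Row minimums: [-3, -5, 2] → maximin = 2
Column maximums: [4, 3, 4] → minimax = 3
No saddle point (maximin ≠ minimax). Mixed strategy needed.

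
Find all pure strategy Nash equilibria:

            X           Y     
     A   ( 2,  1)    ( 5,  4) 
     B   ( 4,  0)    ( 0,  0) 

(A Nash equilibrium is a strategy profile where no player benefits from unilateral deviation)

Nash equilibrium: (A, Y), (B, X)

Work:
Best responses:
  P1 vs X: payoffs [2, 4] → best response B (payoff 4)
  P1 vs Y: payoffs [5, 0] → best response A (payoff 5)
  P2 vs A: payoffs [1, 4] → best response Y (payoff 4)
  P2 vs B: payoffs [0, 0] → best response X/Y (payoff 0)
Mutual best responses: (A,Y), (B,X) → Nash equilibria.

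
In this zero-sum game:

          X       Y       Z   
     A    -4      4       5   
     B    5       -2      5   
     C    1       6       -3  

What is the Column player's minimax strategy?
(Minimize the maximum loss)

Column should play X or Z (all achieve the minimum), value = 5

Work:
Column player minimizes Row's maximum payoff:
Column X: max payoff to Row = 5
Column Y: max payoff to Row = 6
Column Z: max payoff to Row = 5
Minimum is 5, achieved by columns X, Z (tied).
Each of X or Z is a minimax strategy.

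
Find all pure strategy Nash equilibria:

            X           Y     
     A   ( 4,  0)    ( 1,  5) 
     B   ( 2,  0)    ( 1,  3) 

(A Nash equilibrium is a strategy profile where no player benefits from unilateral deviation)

Nash equilibrium: (A, Y), (B, Y)

Work:
Best responses:
  P1 vs X: payoffs [4, 2] → best response A (payoff 4)
  P1 vs Y: payoffs [1, 1] → best response A/B (payoff 1)
  P2 vs A: payoffs [0, 5] → best response Y (payoff 5)
  P2 vs B: payoffs [0, 3] → best response Y (payoff 3)
Mutual best responses: (A,Y), (B,Y) → Nash equilibria.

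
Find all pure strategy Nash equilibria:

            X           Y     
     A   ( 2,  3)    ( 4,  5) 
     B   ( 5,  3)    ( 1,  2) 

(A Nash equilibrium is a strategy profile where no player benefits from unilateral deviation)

Nash equilibrium: (A, Y), (B, X)

Work:
Best responses:
  P1 vs X: payoffs [2, 5] → best response B (payoff 5)
  P1 vs Y: payoffs [4, 1] → best response A (payoff 4)
  P2 vs A: payoffs [3, 5] → best response Y (payoff 5)
  P2 vs B: payoffs [3, 2] → best response X (payoff 3)
Mutual best responses: (A,Y), (B,X) → Nash equilibria.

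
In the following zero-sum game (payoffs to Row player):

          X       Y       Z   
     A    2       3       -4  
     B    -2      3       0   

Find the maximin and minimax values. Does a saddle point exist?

Maximin = -2, Minimax = 0, Saddle: False

Work:
Row minimums: [-4, -2] → maximin = -2
Column maximums: [2, 3, 0] → minimax = 0
No saddle point (maximin ≠ minimax). Mixed strategy needed.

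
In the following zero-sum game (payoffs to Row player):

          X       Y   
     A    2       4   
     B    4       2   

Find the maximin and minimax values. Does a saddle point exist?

Maximin = 2, Minimax = 4, Saddle: False

Work:
Row minimums: [2, 2] → maximin = 2
Column maximums: [4, 4] → minimax = 4
No saddle point (maximin ≠ minimax). Mixed strategy needed.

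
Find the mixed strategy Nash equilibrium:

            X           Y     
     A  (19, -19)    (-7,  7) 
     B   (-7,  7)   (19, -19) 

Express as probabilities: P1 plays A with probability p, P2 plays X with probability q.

p = 0.5, q = 0.5

Work:
Find probabilities that make opponent indifferent:
P2 chooses q to make P1 indifferent between A and B
P1 chooses p to make P2 indifferent between X and Y
Mixed NE: P1 plays (A: 0.5, B: 0.5), P2 plays (X: 0.5, Y: 0.5)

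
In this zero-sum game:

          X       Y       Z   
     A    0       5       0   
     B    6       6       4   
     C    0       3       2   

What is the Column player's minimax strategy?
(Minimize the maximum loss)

Column should play Z, value = 4

Work:
Column player minimizes Row's maximum payoff:
Column X: max payoff to Row = 6
Column Y: max payoff to Row = 6
Column Z: max payoff to Row = 4
Minimum is 4, achieved by column Z.
Minimax strategy: Z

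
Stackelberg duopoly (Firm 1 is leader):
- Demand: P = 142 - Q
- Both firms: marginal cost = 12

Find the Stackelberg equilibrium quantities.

q₁* (leader) = 65.0, q₂* (follower) = 32.5

Work:
Follower's reaction: q₂ = (a - c - q₁)/2
Leader substitutes: π₁ = q₁·(a - q₁ - (a-c-q₁)/2 - c)
FOC: q₁* = (142 - 12)/2 = 65.00
Then: q₂* = (142 - 12 - 65.0)/2 = 32.50
Leader has first-mover advantage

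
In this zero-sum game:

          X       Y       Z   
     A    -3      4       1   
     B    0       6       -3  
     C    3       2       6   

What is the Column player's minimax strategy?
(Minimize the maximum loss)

Column should play X, value = 3

Work:
Column player minimizes Row's maximum payoff:
Column X: max payoff to Row = 3
Column Y: max payoff to Row = 6
Column Z: max payoff to Row = 6
Minimum is 3, achieved by column X.
Minimax strategy: X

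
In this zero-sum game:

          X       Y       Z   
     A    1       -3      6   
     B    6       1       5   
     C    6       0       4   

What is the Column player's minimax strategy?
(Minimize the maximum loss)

Column should play Y, value = 1

Work:
Column player minimizes Row's maximum payoff:
Column X: max payoff to Row = 6
Column Y: max payoff to Row = 1
Column Z: max payoff to Row = 6
Minimum is 1, achieved by column Y.
Minimax strategy: Y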